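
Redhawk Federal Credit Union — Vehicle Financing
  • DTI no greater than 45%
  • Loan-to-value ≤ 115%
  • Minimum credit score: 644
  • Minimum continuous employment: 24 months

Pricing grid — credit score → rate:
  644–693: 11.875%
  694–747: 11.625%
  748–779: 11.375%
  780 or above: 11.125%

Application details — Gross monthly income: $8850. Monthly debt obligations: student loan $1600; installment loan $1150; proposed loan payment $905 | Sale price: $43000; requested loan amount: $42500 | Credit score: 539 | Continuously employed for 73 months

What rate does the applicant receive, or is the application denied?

Denied

Credit score 539 < 644 (below minimum)
LTV: 42,500 ÷ 43,000 = 98.8%, within 115% cap
Total monthly debts = (1,600 + 1,150 + 905) = 3,655. DTI = 3,655/8,850 = 41.3% ≤ 45%
Employment 73 ≥ 24 months
Not all requirements met → denied.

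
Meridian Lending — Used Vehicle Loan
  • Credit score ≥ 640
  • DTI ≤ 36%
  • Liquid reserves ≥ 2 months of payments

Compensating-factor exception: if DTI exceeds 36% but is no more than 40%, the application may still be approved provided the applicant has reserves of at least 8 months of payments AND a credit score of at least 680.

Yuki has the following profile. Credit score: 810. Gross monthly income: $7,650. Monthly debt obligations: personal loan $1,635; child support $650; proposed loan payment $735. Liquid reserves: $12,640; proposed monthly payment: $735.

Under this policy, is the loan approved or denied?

Credit score 810 ≥ 640 (meets base)
Total debts = (1,635 + 650 + 735) = 3,020. DTI: 3,020 ÷ 7,650 = 39.5%, over the 36% base limit.
Reserves = 12,640/735 = 17.2 months ≥ 2
DTI 39.5% is within the 36%–40% exception band; checking compensating factors.
Reserves 17.2 ≥ 8 months; credit score 810 ≥ 680.
Both compensating conditions met → exception applies.

Approved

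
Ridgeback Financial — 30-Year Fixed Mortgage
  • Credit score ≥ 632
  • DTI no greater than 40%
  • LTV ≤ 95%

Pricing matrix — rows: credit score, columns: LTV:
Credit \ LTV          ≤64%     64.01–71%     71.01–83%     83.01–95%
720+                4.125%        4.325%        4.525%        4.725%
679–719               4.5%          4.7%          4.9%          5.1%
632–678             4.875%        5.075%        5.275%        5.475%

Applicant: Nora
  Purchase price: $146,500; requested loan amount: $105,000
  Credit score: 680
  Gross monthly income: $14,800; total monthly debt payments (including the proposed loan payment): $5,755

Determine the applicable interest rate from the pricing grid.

Credit score 680 ≥ 632; DTI = 5,755/14,800 = 38.9% ≤ 40%
Loan-to-value = 105,000/146,500 = 71.7% — pass (95% max)
Row: 680 falls in 679–719. Column: 71.7% falls in 71.01–83%. Rate = 4.9%.

4.9%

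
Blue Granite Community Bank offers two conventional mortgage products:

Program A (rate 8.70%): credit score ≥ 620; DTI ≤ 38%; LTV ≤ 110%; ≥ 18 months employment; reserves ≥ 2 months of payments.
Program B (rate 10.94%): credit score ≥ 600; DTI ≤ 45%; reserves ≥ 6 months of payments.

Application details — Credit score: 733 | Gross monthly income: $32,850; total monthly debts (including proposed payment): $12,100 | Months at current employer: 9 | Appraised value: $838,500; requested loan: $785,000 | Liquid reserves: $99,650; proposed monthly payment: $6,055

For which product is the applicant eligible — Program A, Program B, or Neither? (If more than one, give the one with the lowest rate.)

Program B

DTI = 12,100/32,850 = 36.8%.
LTV = 785,000/838,500 = 93.6%.
Reserves = 99,650/6,055 = 16.5 months.
Program A: score 733 ≥ 620; DTI 36.8% ≤ 38%; LTV 93.6% ≤ 110%; employment 9 < 18 mo; reserves 16.5 ≥ 2 mo → does not qualify.
Program B: score 733 ≥ 600; DTI 36.8% ≤ 45%; reserves 16.5 ≥ 6 mo → qualifies.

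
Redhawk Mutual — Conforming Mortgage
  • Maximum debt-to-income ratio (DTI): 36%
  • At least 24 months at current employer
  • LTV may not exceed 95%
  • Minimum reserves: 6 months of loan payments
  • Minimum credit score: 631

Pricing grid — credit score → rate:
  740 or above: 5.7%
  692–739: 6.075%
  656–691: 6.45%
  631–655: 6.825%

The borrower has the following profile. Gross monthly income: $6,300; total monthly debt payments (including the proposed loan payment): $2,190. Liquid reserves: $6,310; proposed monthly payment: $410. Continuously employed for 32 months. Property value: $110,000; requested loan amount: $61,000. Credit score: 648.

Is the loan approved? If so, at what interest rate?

Approved at 6.825%

Credit score 648 ≥ 631 (meets minimum)
Reserves: 6,310 ÷ 410 = 15.4 months (meets 6-month minimum)
Employment 32 ≥ 24 months
Loan-to-value = 61,000/110,000 = 55.5% — pass (95% max)
DTI: 2,190 ÷ 6,300 = 34.8%, within the 36% cap
All requirements met. Score 648 falls in the 631–655 tier → 6.825%.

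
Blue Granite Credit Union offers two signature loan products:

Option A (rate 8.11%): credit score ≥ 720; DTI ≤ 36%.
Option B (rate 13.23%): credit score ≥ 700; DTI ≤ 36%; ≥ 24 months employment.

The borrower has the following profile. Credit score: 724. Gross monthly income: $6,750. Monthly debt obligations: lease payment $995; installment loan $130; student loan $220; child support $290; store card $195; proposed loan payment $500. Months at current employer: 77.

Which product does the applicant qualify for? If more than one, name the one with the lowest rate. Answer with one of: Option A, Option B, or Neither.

Option A

Total debts = (995 + 130 + 220 + 290 + 195 + 500) = 2,330; DTI = 2,330/6,750 = 34.5%.
Option A: score 724 ≥ 720; DTI 34.5% ≤ 36% → qualifies.
Option B: score 724 ≥ 700; DTI 34.5% ≤ 36%; employment 77 ≥ 24 mo → qualifies.
Qualifying: Option A, Option B. Lowest rate is 8.11% → Option A.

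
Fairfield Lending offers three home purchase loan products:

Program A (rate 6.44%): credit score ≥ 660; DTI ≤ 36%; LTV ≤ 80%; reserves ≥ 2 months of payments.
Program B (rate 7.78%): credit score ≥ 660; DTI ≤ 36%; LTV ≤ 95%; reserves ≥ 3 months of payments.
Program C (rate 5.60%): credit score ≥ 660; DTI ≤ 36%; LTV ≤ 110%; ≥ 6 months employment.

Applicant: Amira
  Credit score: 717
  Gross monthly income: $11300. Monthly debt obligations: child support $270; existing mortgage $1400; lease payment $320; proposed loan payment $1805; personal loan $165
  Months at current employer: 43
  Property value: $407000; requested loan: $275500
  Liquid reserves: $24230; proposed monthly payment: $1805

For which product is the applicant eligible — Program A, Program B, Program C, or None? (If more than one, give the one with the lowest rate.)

Program C

Total debts = (270 + 1,400 + 320 + 1,805 + 165) = 3,960; DTI = 3,960/11,300 = 35%.
LTV = 275,500/407,000 = 67.7%.
Reserves = 24,230/1,805 = 13.4 months.
Program A: score 717 ≥ 660; DTI 35% ≤ 36%; LTV 67.7% ≤ 80%; reserves 13.4 ≥ 2 mo → qualifies.
Program B: score 717 ≥ 660; DTI 35% ≤ 36%; LTV 67.7% ≤ 95%; reserves 13.4 ≥ 3 mo → qualifies.
Program C: score 717 ≥ 660; DTI 35% ≤ 36%; LTV 67.7% ≤ 110%; employment 43 ≥ 6 mo → qualifies.
Qualifying: Program A, Program B, Program C. Lowest rate is 5.60% → Program C.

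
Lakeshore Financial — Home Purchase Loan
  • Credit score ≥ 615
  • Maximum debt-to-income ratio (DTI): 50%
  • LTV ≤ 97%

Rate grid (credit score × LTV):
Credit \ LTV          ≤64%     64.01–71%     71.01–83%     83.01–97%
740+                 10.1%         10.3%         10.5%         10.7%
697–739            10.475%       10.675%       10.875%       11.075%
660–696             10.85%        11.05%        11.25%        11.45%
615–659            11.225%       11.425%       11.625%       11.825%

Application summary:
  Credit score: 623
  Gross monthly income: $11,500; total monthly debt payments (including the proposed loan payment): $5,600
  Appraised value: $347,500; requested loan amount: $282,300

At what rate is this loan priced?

11.625%

Credit score 623 ≥ 615; Debt-to-income = 5,600/11,500 = 48.7% — meets 50% limit
LTV: 282,300 ÷ 347,500 = 81.2%, within 97% cap
Score 623 is in the 615–659 band; LTV 81.2% is in the 71.01–83% band → 11.625%.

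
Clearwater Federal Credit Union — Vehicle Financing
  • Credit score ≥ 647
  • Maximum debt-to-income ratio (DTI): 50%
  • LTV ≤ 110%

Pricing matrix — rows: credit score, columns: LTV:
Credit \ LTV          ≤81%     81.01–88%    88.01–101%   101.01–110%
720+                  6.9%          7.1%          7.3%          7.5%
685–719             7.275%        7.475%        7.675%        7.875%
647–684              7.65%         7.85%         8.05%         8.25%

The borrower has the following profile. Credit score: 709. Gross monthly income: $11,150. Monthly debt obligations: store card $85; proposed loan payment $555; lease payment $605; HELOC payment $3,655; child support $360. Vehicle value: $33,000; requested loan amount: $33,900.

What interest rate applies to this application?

Credit score 709 ≥ 647; Total monthly debts = (85 + 555 + 605 + 3,655 + 360) = 5,260. DTI = 5,260/11,150 = 47.2% ≤ 50%
Loan-to-value = 33,900/33,000 = 102.7% — pass (110% max)
Score 709 is in the 685–719 band; LTV 102.7% is in the 101.01–110% band → 7.875%.

7.875%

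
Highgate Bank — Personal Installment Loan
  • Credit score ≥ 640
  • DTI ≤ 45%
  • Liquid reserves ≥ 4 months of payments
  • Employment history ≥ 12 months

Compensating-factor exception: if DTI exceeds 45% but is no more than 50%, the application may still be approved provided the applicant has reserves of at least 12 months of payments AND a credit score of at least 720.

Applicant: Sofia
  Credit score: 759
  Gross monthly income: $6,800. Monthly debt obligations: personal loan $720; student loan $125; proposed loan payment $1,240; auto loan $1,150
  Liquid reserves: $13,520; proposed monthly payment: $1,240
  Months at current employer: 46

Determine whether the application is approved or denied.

Credit score 759 ≥ 640 (meets base)
Total debts = (720 + 125 + 1,240 + 1,150) = 3,235. DTI = 3,235/6,800 = 47.6% > 45% — standard DTI limit exceeded.
Reserves = 13,520/1,240 = 10.9 months ≥ 4
Employment 46 ≥ 12 months
DTI 47.6% is within the 45%–50% exception band; checking compensating factors.
Override check — reserves: 10.9 mo (short of 12); score: 759 (ok).
Override conditions not both satisfied; exception does not apply.

Denied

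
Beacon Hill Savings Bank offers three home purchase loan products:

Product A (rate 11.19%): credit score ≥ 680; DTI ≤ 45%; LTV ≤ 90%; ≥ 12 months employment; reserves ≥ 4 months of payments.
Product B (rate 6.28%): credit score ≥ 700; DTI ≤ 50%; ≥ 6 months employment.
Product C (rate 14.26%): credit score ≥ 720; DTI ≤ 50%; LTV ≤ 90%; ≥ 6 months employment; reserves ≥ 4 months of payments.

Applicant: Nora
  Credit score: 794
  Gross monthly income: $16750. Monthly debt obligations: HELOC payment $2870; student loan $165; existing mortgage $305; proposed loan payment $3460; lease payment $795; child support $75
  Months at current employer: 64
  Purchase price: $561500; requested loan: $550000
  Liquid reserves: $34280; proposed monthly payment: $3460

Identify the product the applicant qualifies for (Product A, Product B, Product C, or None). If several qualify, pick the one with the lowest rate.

Total debts = (2,870 + 165 + 305 + 3,460 + 795 + 75) = 7,670; DTI = 7,670/16,750 = 45.8%.
LTV = 550,000/561,500 = 98%.
Reserves = 34,280/3,460 = 9.9 months.
Product A: score 794 ≥ 680; DTI 45.8% > 45%; LTV 98% > 90%; employment 64 ≥ 12 mo; reserves 9.9 ≥ 4 mo → does not qualify.
Product B: score 794 ≥ 700; DTI 45.8% ≤ 50%; employment 64 ≥ 6 mo → qualifies.
Product C: score 794 ≥ 720; DTI 45.8% ≤ 50%; LTV 98% > 90%; employment 64 ≥ 6 mo; reserves 9.9 ≥ 4 mo → does not qualify.

Product B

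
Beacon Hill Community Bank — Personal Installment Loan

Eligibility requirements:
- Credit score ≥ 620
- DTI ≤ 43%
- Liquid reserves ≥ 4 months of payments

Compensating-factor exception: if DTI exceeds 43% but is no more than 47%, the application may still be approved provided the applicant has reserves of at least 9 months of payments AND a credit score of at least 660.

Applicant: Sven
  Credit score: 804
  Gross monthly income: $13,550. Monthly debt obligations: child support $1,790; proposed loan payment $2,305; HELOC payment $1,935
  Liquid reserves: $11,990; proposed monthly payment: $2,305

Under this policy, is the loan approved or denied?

Denied

Credit score 804 ≥ 620 (meets base)
Total debts = (1,790 + 2,305 + 1,935) = 6,030. DTI = 6,030/13,550 = 44.5% > 43% — standard DTI limit exceeded.
Liquid reserves cover 11,990/2,305 = 5.2 months — ≥ 4 required
44.5% falls in the override range (43%–47%), so the compensating-factor test applies.
Override check — reserves: 5.2 mo (short of 9); score: 804 (ok).
Compensating-factor requirement not fully met.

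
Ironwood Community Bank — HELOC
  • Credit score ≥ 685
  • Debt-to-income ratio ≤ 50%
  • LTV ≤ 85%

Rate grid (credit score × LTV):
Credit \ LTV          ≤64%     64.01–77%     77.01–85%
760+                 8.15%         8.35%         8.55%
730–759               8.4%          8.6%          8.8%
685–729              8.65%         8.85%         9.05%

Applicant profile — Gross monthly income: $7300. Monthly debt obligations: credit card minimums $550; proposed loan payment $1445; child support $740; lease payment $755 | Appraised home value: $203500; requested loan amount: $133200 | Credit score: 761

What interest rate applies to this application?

Credit score 761 ≥ 685; Total monthly debts = (550 + 1,445 + 740 + 755) = 3,490. Debt-to-income = 3,490/7,300 = 47.8% — meets 50% limit
LTV = 133,200/203,500 = 65.5% ≤ 85%
Score 761 is in the 760+ band; LTV 65.5% is in the 64.01–77% band → 8.35%.

8.35%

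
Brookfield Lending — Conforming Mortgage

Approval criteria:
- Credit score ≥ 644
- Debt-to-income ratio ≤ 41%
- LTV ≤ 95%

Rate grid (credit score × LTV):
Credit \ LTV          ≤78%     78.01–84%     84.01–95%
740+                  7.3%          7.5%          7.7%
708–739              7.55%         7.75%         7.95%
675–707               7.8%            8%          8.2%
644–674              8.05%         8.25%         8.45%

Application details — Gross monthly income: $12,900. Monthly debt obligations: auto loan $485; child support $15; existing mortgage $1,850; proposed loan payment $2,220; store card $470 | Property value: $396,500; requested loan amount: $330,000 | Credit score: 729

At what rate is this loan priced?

Credit score 729 ≥ 644; Total monthly debts = (485 + 15 + 1,850 + 2,220 + 470) = 5,040. Debt-to-income = 5,040/12,900 = 39.1% — meets 41% limit
LTV = 330,000/396,500 = 83.2% ≤ 95%
Row: 729 falls in 708–739. Column: 83.2% falls in 78.01–84%. Rate = 7.75%.

7.75%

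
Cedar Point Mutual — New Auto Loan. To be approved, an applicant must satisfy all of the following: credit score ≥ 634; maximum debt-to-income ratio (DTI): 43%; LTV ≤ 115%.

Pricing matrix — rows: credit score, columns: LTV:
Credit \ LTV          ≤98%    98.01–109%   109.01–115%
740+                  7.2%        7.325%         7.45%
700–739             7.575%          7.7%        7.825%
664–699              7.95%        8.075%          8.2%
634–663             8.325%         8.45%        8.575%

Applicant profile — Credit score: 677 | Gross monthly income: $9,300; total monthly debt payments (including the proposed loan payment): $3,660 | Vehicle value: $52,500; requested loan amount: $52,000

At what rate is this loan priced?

Credit score 677 ≥ 634; DTI = 3,660/9,300 = 39.4% ≤ 43%
LTV = 52,000/52,500 = 99% ≤ 115%
Score 677 is in the 664–699 band; LTV 99% is in the 98.01–109% band → 8.075%.

8.075%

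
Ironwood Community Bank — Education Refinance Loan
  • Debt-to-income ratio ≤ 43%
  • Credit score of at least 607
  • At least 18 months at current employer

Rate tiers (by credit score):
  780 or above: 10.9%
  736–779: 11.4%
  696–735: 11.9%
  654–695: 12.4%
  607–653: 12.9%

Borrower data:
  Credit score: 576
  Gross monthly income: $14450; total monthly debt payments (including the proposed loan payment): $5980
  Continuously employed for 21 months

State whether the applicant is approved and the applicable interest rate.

Denied

Credit score 576 < 607 (below minimum)
Employment 21 ≥ 18 months
DTI: 5,980 ÷ 14,450 = 41.4%, within the 43% cap
Not all requirements met → denied.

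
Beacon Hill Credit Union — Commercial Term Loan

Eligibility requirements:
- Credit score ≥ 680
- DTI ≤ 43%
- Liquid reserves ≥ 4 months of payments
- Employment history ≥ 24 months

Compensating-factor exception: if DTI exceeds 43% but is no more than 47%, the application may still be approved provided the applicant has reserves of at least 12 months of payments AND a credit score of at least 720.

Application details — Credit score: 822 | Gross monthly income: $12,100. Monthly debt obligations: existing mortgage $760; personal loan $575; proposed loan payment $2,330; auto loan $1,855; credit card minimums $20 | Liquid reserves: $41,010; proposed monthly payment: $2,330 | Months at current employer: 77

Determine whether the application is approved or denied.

Approved

Credit score 822 ≥ 680 (meets base)
Total debts = (760 + 575 + 2,330 + 1,855 + 20) = 5,540. DTI = 5,540/12,100 = 45.8% > 43% — standard DTI limit exceeded.
Reserves = 41,010/2,330 = 17.6 months ≥ 4
Employment 77 ≥ 24 months
DTI 45.8% is within the 43%–47% exception band; checking compensating factors.
Override check — reserves: 17.6 mo (ok); score: 822 (ok).
Both override conditions satisfied; DTI exception granted.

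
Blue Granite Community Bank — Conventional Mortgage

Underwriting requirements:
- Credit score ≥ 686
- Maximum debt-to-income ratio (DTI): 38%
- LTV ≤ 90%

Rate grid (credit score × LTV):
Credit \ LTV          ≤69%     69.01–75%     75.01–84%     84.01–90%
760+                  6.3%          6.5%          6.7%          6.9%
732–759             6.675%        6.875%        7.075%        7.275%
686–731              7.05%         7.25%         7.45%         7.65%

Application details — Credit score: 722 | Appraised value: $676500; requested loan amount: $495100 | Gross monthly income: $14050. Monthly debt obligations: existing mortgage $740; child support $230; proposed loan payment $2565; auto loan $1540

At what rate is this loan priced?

Credit score 722 ≥ 686; Total monthly debts = (740 + 230 + 2,565 + 1,540) = 5,075. Debt-to-income = 5,075/14,050 = 36.1% — meets 38% limit
LTV: 495,100 ÷ 676,500 = 73.2%, within 90% cap
Credit 722 → row 686–731; LTV 73.2% → column 69.01–75%. Grid cell → 7.25%.

7.25%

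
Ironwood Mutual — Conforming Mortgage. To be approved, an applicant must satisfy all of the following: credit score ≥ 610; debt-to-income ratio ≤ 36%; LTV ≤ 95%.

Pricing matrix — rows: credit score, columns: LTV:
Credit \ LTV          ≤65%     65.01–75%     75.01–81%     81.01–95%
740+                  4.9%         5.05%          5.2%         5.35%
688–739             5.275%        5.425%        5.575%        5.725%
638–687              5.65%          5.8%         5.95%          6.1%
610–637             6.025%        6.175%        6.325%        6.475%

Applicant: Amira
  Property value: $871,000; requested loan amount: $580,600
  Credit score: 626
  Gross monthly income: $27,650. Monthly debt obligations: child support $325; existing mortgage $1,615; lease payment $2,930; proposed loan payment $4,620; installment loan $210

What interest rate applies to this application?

Credit score 626 ≥ 610; Total monthly debts = (325 + 1,615 + 2,930 + 4,620 + 210) = 9,700. DTI = 9,700/27,650 = 35.1% ≤ 36%
Loan-to-value = 580,600/871,000 = 66.7% — pass (95% max)
Row: 626 falls in 610–637. Column: 66.7% falls in 65.01–75%. Rate = 6.175%.

6.175%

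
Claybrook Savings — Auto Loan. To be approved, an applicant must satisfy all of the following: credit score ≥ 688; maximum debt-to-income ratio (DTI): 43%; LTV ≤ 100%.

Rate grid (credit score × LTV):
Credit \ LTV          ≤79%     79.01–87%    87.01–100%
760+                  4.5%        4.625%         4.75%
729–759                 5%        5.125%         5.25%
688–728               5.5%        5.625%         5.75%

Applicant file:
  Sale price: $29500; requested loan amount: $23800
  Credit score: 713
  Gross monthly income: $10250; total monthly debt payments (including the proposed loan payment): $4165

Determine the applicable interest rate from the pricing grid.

5.625%

Credit score 713 ≥ 688; DTI: 4,165 ÷ 10,250 = 40.6%, within the 43% cap
LTV = 23,800/29,500 = 80.7% ≤ 100%
Score 713 is in the 688–728 band; LTV 80.7% is in the 79.01–87% band → 5.625%.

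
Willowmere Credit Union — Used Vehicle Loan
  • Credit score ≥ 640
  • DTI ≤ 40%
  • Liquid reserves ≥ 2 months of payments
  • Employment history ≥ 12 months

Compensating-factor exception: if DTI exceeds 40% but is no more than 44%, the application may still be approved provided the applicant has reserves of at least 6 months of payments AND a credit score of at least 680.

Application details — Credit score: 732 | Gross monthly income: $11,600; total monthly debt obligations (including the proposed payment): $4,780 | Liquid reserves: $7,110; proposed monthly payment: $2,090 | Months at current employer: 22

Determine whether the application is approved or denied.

Denied

Credit score 732 ≥ 640 (meets base)
DTI: 4,780 ÷ 11,600 = 41.2%, over the 40% base limit.
Liquid reserves cover 7,110/2,090 = 3.4 months — ≥ 2 required
Employment 22 ≥ 12 months
41.2% falls in the override range (40%–44%), so the compensating-factor test applies.
Reserves 3.4 < 6 months; credit score 732 ≥ 680.
Override conditions not both satisfied; exception does not apply.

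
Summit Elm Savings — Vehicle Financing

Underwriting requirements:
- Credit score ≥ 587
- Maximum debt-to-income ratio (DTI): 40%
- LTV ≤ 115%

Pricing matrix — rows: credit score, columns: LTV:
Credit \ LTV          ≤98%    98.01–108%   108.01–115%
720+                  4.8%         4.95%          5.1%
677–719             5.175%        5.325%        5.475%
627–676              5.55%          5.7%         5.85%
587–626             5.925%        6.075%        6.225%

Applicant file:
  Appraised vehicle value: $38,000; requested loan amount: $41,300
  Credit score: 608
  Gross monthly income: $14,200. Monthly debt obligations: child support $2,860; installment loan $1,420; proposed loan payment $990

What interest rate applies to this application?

6.225%

Credit score 608 ≥ 587; Total monthly debts = (2,860 + 1,420 + 990) = 5,270. DTI: 5,270 ÷ 14,200 = 37.1%, within the 40% cap
LTV: 41,300 ÷ 38,000 = 108.7%, within 115% cap
Row: 608 falls in 587–626. Column: 108.7% falls in 108.01–115%. Rate = 6.225%.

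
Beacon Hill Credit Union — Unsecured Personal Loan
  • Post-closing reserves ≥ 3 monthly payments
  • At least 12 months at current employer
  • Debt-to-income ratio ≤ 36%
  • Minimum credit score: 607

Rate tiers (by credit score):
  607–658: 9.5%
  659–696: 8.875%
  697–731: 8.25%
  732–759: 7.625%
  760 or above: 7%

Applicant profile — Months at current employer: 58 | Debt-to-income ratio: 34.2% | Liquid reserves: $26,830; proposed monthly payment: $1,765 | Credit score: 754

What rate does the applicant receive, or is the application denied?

Credit score 754 ≥ 607 (meets minimum)
Reserves = 26,830/1,765 = 15.2 months ≥ 3
Debt-to-income 34.2% vs 36% cap — pass
Employment 58 ≥ 12 months
All requirements met. Score 754 falls in the 732–759 tier → 7.625%.

Approved at 7.625%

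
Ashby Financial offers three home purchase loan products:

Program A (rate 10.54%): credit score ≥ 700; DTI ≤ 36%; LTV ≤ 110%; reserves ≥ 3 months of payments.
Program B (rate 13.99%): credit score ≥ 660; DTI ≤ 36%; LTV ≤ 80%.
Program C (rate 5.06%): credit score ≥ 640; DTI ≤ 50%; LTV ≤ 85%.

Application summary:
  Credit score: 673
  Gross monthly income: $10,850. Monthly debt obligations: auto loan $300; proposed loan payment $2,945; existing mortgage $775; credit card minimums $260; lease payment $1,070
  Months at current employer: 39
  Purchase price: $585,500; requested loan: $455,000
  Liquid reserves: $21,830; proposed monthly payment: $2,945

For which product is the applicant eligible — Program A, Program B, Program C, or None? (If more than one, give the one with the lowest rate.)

Program C

Total debts = (300 + 2,945 + 775 + 260 + 1,070) = 5,350; DTI = 5,350/10,850 = 49.3%.
LTV = 455,000/585,500 = 77.7%.
Reserves = 21,830/2,945 = 7.4 months.
Program A: score 673 < 700; DTI 49.3% > 36%; LTV 77.7% ≤ 110%; reserves 7.4 ≥ 3 mo → does not qualify.
Program B: score 673 ≥ 660; DTI 49.3% > 36%; LTV 77.7% ≤ 80% → does not qualify.
Program C: score 673 ≥ 640; DTI 49.3% ≤ 50%; LTV 77.7% ≤ 85% → qualifies.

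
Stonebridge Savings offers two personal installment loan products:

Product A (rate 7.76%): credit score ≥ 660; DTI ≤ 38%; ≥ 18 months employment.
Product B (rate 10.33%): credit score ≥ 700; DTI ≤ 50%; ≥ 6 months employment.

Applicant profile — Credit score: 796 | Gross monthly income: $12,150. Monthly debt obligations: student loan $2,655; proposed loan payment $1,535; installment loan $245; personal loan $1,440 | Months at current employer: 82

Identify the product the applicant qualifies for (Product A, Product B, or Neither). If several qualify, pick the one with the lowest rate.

Total debts = (2,655 + 1,535 + 245 + 1,440) = 5,875; DTI = 5,875/12,150 = 48.4%.
Product A: score 796 ≥ 660; DTI 48.4% > 38%; employment 82 ≥ 18 mo → does not qualify.
Product B: score 796 ≥ 700; DTI 48.4% ≤ 50%; employment 82 ≥ 6 mo → qualifies.

Product B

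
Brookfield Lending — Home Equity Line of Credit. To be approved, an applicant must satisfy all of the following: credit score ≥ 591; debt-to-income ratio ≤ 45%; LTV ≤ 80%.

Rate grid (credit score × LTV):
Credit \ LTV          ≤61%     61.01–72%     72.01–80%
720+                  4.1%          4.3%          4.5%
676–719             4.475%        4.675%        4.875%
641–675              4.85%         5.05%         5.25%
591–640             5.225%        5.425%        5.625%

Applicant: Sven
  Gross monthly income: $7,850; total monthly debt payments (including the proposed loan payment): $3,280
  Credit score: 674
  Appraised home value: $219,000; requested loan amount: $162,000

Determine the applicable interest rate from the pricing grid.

Credit score 674 ≥ 591; DTI: 3,280 ÷ 7,850 = 41.8%, within the 45% cap
LTV: 162,000 ÷ 219,000 = 74%, within 80% cap
Row: 674 falls in 641–675. Column: 74% falls in 72.01–80%. Rate = 5.25%.

5.25%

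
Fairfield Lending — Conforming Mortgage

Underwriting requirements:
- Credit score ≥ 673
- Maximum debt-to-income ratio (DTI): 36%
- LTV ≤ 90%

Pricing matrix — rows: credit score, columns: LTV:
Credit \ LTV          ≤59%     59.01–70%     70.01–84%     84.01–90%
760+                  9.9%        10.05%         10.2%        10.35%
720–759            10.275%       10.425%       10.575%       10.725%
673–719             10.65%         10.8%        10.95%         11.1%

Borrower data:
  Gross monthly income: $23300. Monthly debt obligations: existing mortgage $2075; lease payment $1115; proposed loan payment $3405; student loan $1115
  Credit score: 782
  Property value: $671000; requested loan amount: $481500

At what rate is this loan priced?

Credit score 782 ≥ 673; Total monthly debts = (2,075 + 1,115 + 3,405 + 1,115) = 7,710. Debt-to-income = 7,710/23,300 = 33.1% — meets 36% limit
LTV: 481,500 ÷ 671,000 = 71.8%, within 90% cap
Row: 782 falls in 760+. Column: 71.8% falls in 70.01–84%. Rate = 10.2%.

10.2%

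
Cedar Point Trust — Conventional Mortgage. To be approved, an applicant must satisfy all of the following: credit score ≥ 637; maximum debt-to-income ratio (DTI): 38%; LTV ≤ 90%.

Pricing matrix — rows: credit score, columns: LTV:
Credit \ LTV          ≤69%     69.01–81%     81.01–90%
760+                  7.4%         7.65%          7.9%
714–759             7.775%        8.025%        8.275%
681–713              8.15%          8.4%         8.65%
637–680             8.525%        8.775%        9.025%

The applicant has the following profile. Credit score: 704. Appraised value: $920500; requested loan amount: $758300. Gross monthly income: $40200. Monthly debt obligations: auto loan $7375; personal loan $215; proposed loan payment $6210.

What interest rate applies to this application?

Credit score 704 ≥ 637; Total monthly debts = (7,375 + 215 + 6,210) = 13,800. Debt-to-income = 13,800/40,200 = 34.3% — meets 38% limit
LTV = 758,300/920,500 = 82.4% ≤ 90%
Score 704 is in the 681–713 band; LTV 82.4% is in the 81.01–90% band → 8.65%.

8.65%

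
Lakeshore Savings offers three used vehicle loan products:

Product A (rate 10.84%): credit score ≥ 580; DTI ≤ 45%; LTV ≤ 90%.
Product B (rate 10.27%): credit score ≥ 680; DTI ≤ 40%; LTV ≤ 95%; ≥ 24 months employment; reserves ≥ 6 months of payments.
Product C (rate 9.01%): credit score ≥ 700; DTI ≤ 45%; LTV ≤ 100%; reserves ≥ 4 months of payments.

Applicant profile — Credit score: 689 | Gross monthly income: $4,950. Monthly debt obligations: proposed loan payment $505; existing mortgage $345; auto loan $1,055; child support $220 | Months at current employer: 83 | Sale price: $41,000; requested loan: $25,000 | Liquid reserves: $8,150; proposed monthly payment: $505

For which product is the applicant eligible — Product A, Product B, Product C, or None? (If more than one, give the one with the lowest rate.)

Total debts = (505 + 345 + 1,055 + 220) = 2,125; DTI = 2,125/4,950 = 42.9%.
LTV = 25,000/41,000 = 61%.
Reserves = 8,150/505 = 16.1 months.
Product A: score 689 ≥ 580; DTI 42.9% ≤ 45%; LTV 61% ≤ 90% → qualifies.
Product B: score 689 ≥ 680; DTI 42.9% > 40%; LTV 61% ≤ 95%; employment 83 ≥ 24 mo; reserves 16.1 ≥ 6 mo → does not qualify.
Product C: score 689 < 700; DTI 42.9% ≤ 45%; LTV 61% ≤ 100%; reserves 16.1 ≥ 4 mo → does not qualify.

Product A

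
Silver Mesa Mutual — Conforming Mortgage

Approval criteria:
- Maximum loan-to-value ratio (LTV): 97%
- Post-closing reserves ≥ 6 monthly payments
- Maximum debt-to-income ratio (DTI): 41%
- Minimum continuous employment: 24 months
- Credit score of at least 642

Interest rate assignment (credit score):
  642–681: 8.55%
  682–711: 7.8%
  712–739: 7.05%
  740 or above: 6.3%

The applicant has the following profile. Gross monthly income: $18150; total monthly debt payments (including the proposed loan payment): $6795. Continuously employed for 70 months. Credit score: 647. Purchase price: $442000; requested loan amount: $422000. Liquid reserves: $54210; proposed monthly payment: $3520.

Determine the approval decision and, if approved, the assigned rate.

Credit score 647 ≥ 642 (meets minimum)
LTV = 422,000/442,000 = 95.5% ≤ 97%
DTI = 6,795/18,150 = 37.4% ≤ 41%
Employment 70 ≥ 24 months
Liquid reserves cover 54,210/3,520 = 15.4 months — ≥ 6 required
All requirements met. Score 647 falls in the 642–681 tier → 8.55%.

Approved at 8.55%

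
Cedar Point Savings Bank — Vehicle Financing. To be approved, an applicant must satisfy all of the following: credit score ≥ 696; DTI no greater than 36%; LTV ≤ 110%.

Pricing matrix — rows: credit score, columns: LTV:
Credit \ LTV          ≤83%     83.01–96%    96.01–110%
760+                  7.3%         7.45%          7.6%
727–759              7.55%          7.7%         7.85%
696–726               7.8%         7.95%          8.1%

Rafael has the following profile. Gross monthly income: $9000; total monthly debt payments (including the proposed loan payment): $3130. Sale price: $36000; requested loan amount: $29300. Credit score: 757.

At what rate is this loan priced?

7.55%

Credit score 757 ≥ 696; DTI: 3,130 ÷ 9,000 = 34.8%, within the 36% cap
LTV: 29,300 ÷ 36,000 = 81.4%, within 110% cap
Score 757 is in the 727–759 band; LTV 81.4% is in the ≤83% band → 7.55%.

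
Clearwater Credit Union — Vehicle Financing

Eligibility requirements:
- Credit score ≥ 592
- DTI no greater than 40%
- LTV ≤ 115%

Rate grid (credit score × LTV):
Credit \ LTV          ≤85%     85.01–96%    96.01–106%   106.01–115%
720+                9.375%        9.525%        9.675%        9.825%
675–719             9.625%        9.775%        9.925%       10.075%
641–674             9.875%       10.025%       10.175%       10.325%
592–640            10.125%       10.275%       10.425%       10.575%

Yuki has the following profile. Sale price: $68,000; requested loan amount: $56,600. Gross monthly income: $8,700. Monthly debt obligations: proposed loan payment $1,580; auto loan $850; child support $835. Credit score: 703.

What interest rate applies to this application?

Credit score 703 ≥ 592; Total monthly debts = (1,580 + 850 + 835) = 3,265. Debt-to-income = 3,265/8,700 = 37.5% — meets 40% limit
Loan-to-value = 56,600/68,000 = 83.2% — pass (115% max)
Score 703 is in the 675–719 band; LTV 83.2% is in the ≤85% band → 9.625%.

9.625%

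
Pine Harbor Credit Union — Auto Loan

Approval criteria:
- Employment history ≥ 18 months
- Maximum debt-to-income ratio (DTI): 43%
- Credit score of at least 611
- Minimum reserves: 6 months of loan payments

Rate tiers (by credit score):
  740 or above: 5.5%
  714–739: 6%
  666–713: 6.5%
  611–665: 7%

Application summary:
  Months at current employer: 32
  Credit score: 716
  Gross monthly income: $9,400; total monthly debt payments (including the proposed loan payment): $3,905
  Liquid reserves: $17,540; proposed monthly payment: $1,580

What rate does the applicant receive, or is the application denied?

Approved at 6%

Credit score 716 ≥ 611 (meets minimum)
Employment 32 ≥ 18 months
Reserves: 17,540 ÷ 1,580 = 11.1 months (meets 6-month minimum)
DTI: 3,905 ÷ 9,400 = 41.5%, within the 43% cap
All requirements met. Score 716 falls in the 714–739 tier → 6%.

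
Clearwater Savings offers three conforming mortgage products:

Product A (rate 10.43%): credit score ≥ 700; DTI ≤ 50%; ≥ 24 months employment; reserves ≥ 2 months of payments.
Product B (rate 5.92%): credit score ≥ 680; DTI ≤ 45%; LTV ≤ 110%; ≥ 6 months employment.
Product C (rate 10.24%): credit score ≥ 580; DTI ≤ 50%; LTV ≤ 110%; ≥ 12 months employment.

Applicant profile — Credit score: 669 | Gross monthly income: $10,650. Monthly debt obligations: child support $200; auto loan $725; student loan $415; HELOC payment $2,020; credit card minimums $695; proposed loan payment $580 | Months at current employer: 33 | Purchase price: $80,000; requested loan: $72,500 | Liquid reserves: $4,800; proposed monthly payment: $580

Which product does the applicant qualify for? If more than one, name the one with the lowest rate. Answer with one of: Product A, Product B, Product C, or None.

Product C

Total debts = (200 + 725 + 415 + 2,020 + 695 + 580) = 4,635; DTI = 4,635/10,650 = 43.5%.
LTV = 72,500/80,000 = 90.6%.
Reserves = 4,800/580 = 8.3 months.
Product A: score 669 < 700; DTI 43.5% ≤ 50%; employment 33 ≥ 24 mo; reserves 8.3 ≥ 2 mo → does not qualify.
Product B: score 669 < 680; DTI 43.5% ≤ 45%; LTV 90.6% ≤ 110%; employment 33 ≥ 6 mo → does not qualify.
Product C: score 669 ≥ 580; DTI 43.5% ≤ 50%; LTV 90.6% ≤ 110%; employment 33 ≥ 12 mo → qualifies.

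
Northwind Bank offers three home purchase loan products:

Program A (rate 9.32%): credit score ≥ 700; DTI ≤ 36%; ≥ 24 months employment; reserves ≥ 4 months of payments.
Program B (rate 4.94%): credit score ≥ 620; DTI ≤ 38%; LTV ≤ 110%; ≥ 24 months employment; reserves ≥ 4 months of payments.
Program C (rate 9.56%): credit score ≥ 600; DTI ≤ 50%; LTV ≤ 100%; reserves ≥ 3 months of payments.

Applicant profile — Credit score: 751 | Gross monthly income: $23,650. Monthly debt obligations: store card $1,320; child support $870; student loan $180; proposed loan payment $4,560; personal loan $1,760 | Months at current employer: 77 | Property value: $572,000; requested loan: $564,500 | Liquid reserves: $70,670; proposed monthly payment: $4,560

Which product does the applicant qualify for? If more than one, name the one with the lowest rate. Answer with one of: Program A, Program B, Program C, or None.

Program B

Total debts = (1,320 + 870 + 180 + 4,560 + 1,760) = 8,690; DTI = 8,690/23,650 = 36.7%.
LTV = 564,500/572,000 = 98.7%.
Reserves = 70,670/4,560 = 15.5 months.
Program A: score 751 ≥ 700; DTI 36.7% > 36%; employment 77 ≥ 24 mo; reserves 15.5 ≥ 4 mo → does not qualify.
Program B: score 751 ≥ 620; DTI 36.7% ≤ 38%; LTV 98.7% ≤ 110%; employment 77 ≥ 24 mo; reserves 15.5 ≥ 4 mo → qualifies.
Program C: score 751 ≥ 600; DTI 36.7% ≤ 50%; LTV 98.7% ≤ 100%; reserves 15.5 ≥ 3 mo → qualifies.
Qualifying: Program B, Program C. Lowest rate is 4.94% → Program B.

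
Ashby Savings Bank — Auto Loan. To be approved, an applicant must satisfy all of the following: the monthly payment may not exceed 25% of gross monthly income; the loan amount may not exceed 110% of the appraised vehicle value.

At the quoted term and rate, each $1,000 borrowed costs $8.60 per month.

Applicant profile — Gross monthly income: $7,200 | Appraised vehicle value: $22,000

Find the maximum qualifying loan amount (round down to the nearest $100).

Payment cap: 25% × $7,200 = $1,800/month.
At $8.60 per $1,000, that supports 1,800/8.60 × 1,000 ≈ $209,302 → $209,300.
LTV cap: 110% × $22,000 = $24,200 → $24,200.
Binding constraint: loan-to-value.

$24,200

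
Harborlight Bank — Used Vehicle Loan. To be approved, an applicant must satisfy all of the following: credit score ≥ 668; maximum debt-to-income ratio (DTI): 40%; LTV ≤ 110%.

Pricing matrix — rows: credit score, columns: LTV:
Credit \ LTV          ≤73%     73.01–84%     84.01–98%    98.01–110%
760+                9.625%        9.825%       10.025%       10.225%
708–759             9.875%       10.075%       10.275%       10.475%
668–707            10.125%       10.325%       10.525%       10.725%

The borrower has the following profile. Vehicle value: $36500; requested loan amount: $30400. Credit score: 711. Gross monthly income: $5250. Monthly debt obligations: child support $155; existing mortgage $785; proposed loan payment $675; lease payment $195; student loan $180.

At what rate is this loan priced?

Credit score 711 ≥ 668; Total monthly debts = (155 + 785 + 675 + 195 + 180) = 1,990. DTI: 1,990 ÷ 5,250 = 37.9%, within the 40% cap
LTV = 30,400/36,500 = 83.3% ≤ 110%
Row: 711 falls in 708–759. Column: 83.3% falls in 73.01–84%. Rate = 10.075%.

10.075%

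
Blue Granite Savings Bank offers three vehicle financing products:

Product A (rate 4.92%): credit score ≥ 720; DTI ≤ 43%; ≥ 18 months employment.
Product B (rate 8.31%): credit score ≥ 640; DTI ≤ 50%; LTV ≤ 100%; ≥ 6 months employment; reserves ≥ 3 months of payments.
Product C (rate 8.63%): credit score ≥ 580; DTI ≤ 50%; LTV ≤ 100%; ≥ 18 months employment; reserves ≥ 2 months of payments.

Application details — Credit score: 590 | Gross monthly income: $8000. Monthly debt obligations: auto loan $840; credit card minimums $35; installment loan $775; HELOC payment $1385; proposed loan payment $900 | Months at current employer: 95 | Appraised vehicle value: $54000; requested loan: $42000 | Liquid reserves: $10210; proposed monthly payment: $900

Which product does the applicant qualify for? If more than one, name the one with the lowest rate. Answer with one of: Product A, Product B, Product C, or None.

Product C

Total debts = (840 + 35 + 775 + 1,385 + 900) = 3,935; DTI = 3,935/8,000 = 49.2%.
LTV = 42,000/54,000 = 77.8%.
Reserves = 10,210/900 = 11.3 months.
Product A: score 590 < 720; DTI 49.2% > 43%; employment 95 ≥ 18 mo → does not qualify.
Product B: score 590 < 640; DTI 49.2% ≤ 50%; LTV 77.8% ≤ 100%; employment 95 ≥ 6 mo; reserves 11.3 ≥ 3 mo → does not qualify.
Product C: score 590 ≥ 580; DTI 49.2% ≤ 50%; LTV 77.8% ≤ 100%; employment 95 ≥ 18 mo; reserves 11.3 ≥ 2 mo → qualifies.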